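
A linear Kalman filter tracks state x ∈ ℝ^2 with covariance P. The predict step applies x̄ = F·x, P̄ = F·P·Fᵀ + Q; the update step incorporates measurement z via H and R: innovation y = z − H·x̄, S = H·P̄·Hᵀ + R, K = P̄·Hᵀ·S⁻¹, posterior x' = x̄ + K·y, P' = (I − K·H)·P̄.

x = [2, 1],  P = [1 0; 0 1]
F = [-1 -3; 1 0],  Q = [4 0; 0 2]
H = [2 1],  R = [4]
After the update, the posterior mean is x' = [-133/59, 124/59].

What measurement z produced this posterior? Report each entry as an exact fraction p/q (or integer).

x̄ = F·x = [-5, 2]
P̄ = F·P·Fᵀ + Q = [14 -1; -1 3]
S = H·P̄·Hᵀ + R = [59]
K = P̄·Hᵀ·S⁻¹ = [27/59; 1/59]
x' − x̄ = [162/59, 6/59] = K·y
y = (KᵀK)⁻¹·Kᵀ·(x' − x̄) = [6]
z = y + H·x̄ = [6] + [-8] = [-2]

z = [-2]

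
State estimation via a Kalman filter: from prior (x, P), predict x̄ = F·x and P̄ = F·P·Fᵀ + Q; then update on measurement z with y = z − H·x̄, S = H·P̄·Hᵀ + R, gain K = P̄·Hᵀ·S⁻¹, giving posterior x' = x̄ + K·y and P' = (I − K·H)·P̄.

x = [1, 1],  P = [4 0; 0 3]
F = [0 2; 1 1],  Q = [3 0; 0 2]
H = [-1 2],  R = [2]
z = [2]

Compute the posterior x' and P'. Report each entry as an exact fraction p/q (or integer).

x' = [2, 2]
P' = [426/29 210/29; 210/29 117/29]

x̄ = F·x = [2, 2]
P̄ = F·P·Fᵀ + Q = [15 6; 6 9]
y = z − H·x̄ = [0]
S = H·P̄·Hᵀ + R = [29]
K = P̄·Hᵀ·S⁻¹ = [-3/29; 12/29]
x' = x̄ + K·y = [2, 2]
P' = (I − K·H)·P̄ = [426/29 210/29; 210/29 117/29]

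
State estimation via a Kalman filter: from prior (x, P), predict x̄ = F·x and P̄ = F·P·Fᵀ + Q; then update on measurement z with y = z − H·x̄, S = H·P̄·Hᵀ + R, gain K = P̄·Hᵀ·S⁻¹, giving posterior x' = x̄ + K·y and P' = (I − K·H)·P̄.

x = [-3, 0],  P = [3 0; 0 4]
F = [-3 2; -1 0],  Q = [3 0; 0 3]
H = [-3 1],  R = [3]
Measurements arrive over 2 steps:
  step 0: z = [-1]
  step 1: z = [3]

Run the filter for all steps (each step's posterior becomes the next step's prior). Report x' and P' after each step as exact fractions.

step 0: x' = [118/123, 208/123], P' = [37/41 68/41; 68/41 197/41]
step 1: x' = [-15007/12855, -565/857], P' = [2939/4285 978/857; 978/857 3075/857]

step 0: x̄ = F·x = [9, 3]
step 0: P̄ = F·P·Fᵀ + Q = [46 9; 9 6]
step 0: y = z − H·x̄ = [23]
step 0: S = H·P̄·Hᵀ + R = [369]
step 0: K = P̄·Hᵀ·S⁻¹ = [-43/123; -7/123]
step 0: x' = x̄ + K·y = [118/123, 208/123]
step 0: P' = (I − K·H)·P̄ = [37/41 68/41; 68/41 197/41]
step 1: x̄ = F·x = [62/123, -118/123]
step 1: P̄ = F·P·Fᵀ + Q = [428/41 -25/41; -25/41 160/41]
step 1: y = z − H·x̄ = [673/123]
step 1: S = H·P̄·Hᵀ + R = [4285/41]
step 1: K = P̄·Hᵀ·S⁻¹ = [-1309/4285; 47/857]
step 1: x' = x̄ + K·y = [-15007/12855, -565/857]
step 1: P' = (I − K·H)·P̄ = [2939/4285 978/857; 978/857 3075/857]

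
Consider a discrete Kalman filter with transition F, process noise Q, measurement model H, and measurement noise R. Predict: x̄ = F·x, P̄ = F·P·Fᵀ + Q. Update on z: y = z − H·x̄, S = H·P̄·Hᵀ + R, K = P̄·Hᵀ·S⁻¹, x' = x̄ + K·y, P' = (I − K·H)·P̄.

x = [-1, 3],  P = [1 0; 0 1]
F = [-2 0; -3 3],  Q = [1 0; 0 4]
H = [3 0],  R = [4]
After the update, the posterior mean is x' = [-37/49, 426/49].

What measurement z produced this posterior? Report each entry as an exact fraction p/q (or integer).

z = [-3]

x̄ = F·x = [2, 12]
P̄ = F·P·Fᵀ + Q = [5 6; 6 22]
S = H·P̄·Hᵀ + R = [49]
K = P̄·Hᵀ·S⁻¹ = [15/49; 18/49]
x' − x̄ = [-135/49, -162/49] = K·y
y = (KᵀK)⁻¹·Kᵀ·(x' − x̄) = [-9]
z = y + H·x̄ = [-9] + [6] = [-3]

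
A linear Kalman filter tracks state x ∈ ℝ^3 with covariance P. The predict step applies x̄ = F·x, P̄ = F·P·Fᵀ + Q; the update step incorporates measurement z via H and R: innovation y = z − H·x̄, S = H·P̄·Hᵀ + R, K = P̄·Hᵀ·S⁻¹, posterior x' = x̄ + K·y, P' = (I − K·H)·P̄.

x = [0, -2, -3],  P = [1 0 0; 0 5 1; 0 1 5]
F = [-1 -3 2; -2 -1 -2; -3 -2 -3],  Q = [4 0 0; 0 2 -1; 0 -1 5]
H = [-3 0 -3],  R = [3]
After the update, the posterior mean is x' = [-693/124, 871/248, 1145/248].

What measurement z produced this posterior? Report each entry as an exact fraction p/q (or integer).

z = [3]

x̄ = F·x = [0, 8, 13]
P̄ = F·P·Fᵀ + Q = [58 1 8; 1 35 52; 8 52 91]
S = H·P̄·Hᵀ + R = [1488]
K = P̄·Hᵀ·S⁻¹ = [-33/248; -53/496; -99/496]
x' − x̄ = [-693/124, -1113/248, -2079/248] = K·y
y = (KᵀK)⁻¹·Kᵀ·(x' − x̄) = [42]
z = y + H·x̄ = [42] + [-39] = [3]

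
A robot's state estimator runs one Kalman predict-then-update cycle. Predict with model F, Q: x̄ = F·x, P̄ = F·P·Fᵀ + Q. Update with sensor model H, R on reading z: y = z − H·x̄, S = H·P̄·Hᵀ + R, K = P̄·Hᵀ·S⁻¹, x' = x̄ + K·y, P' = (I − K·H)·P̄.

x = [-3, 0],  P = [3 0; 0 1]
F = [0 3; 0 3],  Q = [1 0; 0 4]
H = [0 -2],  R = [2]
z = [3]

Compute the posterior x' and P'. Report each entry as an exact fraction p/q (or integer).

x' = [-1, -13/9]
P' = [4 1/3; 1/3 13/27]

x̄ = F·x = [0, 0]
P̄ = F·P·Fᵀ + Q = [10 9; 9 13]
y = z − H·x̄ = [3]
S = H·P̄·Hᵀ + R = [54]
K = P̄·Hᵀ·S⁻¹ = [-1/3; -13/27]
x' = x̄ + K·y = [-1, -13/9]
P' = (I − K·H)·P̄ = [4 1/3; 1/3 13/27]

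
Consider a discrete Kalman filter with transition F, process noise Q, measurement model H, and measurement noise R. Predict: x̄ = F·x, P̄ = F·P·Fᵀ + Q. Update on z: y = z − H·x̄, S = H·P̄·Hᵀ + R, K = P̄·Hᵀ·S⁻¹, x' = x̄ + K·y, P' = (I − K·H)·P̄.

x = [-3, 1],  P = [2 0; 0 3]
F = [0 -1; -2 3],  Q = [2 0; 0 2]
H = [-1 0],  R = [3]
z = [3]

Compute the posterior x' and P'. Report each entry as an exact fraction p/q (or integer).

x̄ = F·x = [-1, 9]
P̄ = F·P·Fᵀ + Q = [5 -9; -9 37]
y = z − H·x̄ = [2]
S = H·P̄·Hᵀ + R = [8]
K = P̄·Hᵀ·S⁻¹ = [-5/8; 9/8]
x' = x̄ + K·y = [-9/4, 45/4]
P' = (I − K·H)·P̄ = [15/8 -27/8; -27/8 215/8]

x' = [-9/4, 45/4]
P' = [15/8 -27/8; -27/8 215/8]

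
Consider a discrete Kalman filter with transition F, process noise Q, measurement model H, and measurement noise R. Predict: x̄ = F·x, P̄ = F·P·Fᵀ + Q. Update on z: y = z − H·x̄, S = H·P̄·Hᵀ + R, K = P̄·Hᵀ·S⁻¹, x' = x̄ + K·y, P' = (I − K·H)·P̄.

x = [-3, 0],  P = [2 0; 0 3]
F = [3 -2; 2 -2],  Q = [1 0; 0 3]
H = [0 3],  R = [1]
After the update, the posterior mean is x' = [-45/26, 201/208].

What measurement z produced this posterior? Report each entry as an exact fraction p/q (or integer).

z = [3]

x̄ = F·x = [-9, -6]
P̄ = F·P·Fᵀ + Q = [31 24; 24 23]
S = H·P̄·Hᵀ + R = [208]
K = P̄·Hᵀ·S⁻¹ = [9/26; 69/208]
x' − x̄ = [189/26, 1449/208] = K·y
y = (KᵀK)⁻¹·Kᵀ·(x' − x̄) = [21]
z = y + H·x̄ = [21] + [-18] = [3]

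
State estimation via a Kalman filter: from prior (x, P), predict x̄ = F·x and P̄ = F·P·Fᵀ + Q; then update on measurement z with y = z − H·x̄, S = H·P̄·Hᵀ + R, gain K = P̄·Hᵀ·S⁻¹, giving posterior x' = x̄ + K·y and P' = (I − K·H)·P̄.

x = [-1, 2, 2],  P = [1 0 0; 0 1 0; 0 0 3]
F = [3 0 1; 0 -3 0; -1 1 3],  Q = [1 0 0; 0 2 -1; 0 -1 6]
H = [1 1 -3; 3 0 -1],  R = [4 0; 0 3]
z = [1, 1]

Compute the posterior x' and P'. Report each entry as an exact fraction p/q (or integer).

x' = [-6391/31645, -23099/6329, -47149/31645]
P' = [18911/31645 7005/6329 22644/31645; 7005/6329 59208/6329 21435/6329; 22644/31645 21435/6329 57621/31645]

x̄ = F·x = [-1, -6, 9]
P̄ = F·P·Fᵀ + Q = [13 0 6; 0 11 -4; 6 -4 35]
y = z − H·x̄ = [35, 13]
S = H·P̄·Hᵀ + R = [331 88; 88 119]
K = P̄·Hᵀ·S⁻¹ = [-3499/31645 11363/31645; 477/6329 -140/6329; -10761/31645 3437/31645]
x' = x̄ + K·y = [-6391/31645, -23099/6329, -47149/31645]
P' = (I − K·H)·P̄ = [18911/31645 7005/6329 22644/31645; 7005/6329 59208/6329 21435/6329; 22644/31645 21435/6329 57621/31645]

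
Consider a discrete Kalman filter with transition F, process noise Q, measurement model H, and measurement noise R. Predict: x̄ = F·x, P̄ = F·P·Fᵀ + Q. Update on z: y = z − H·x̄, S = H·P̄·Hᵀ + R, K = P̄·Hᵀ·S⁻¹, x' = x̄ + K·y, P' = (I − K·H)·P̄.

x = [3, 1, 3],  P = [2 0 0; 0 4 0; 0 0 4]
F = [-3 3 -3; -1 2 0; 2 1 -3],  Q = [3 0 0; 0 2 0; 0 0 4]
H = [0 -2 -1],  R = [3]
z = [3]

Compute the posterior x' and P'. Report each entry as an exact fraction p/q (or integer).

x̄ = F·x = [-15, -1, -2]
P̄ = F·P·Fᵀ + Q = [93 30 36; 30 20 4; 36 4 52]
y = z − H·x̄ = [-1]
S = H·P̄·Hᵀ + R = [151]
K = P̄·Hᵀ·S⁻¹ = [-96/151; -44/151; -60/151]
x' = x̄ + K·y = [-2169/151, -107/151, -242/151]
P' = (I − K·H)·P̄ = [4827/151 306/151 -324/151; 306/151 1084/151 -2036/151; -324/151 -2036/151 4252/151]

x' = [-2169/151, -107/151, -242/151]
P' = [4827/151 306/151 -324/151; 306/151 1084/151 -2036/151; -324/151 -2036/151 4252/151]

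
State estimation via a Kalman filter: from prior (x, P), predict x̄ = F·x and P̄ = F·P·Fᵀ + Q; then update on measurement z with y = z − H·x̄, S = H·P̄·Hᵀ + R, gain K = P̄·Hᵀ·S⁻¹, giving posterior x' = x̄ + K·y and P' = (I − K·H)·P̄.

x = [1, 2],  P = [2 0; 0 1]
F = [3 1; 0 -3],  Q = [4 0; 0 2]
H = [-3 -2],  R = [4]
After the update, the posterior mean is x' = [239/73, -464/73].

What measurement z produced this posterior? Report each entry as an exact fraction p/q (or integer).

x̄ = F·x = [5, -6]
P̄ = F·P·Fᵀ + Q = [23 -3; -3 11]
S = H·P̄·Hᵀ + R = [219]
K = P̄·Hᵀ·S⁻¹ = [-21/73; -13/219]
x' − x̄ = [-126/73, -26/73] = K·y
y = (KᵀK)⁻¹·Kᵀ·(x' − x̄) = [6]
z = y + H·x̄ = [6] + [-3] = [3]

z = [3]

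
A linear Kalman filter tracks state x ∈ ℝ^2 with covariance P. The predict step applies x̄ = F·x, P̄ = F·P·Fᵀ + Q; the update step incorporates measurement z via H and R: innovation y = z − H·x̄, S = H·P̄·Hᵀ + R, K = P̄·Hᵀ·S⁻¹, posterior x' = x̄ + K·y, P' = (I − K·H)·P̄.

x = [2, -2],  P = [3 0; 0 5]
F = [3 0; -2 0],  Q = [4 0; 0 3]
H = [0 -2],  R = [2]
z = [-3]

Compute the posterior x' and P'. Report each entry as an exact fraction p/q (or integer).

x̄ = F·x = [6, -4]
P̄ = F·P·Fᵀ + Q = [31 -18; -18 15]
y = z − H·x̄ = [-11]
S = H·P̄·Hᵀ + R = [62]
K = P̄·Hᵀ·S⁻¹ = [18/31; -15/31]
x' = x̄ + K·y = [-12/31, 41/31]
P' = (I − K·H)·P̄ = [313/31 -18/31; -18/31 15/31]

x' = [-12/31, 41/31]
P' = [313/31 -18/31; -18/31 15/31]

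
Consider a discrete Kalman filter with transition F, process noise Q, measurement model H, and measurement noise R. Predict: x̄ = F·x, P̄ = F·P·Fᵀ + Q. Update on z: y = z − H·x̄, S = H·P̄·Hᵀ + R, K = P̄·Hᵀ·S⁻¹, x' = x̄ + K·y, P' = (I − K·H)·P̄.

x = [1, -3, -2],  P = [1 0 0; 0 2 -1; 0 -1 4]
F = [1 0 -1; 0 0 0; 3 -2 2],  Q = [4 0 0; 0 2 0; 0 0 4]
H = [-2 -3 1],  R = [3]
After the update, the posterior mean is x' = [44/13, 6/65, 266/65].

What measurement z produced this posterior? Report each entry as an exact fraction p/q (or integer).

z = [-3]

x̄ = F·x = [3, 0, 5]
P̄ = F·P·Fᵀ + Q = [9 0 -7; 0 2 0; -7 0 45]
S = H·P̄·Hᵀ + R = [130]
K = P̄·Hᵀ·S⁻¹ = [-5/26; -3/65; 59/130]
x' − x̄ = [5/13, 6/65, -59/65] = K·y
y = (KᵀK)⁻¹·Kᵀ·(x' − x̄) = [-2]
z = y + H·x̄ = [-2] + [-1] = [-3]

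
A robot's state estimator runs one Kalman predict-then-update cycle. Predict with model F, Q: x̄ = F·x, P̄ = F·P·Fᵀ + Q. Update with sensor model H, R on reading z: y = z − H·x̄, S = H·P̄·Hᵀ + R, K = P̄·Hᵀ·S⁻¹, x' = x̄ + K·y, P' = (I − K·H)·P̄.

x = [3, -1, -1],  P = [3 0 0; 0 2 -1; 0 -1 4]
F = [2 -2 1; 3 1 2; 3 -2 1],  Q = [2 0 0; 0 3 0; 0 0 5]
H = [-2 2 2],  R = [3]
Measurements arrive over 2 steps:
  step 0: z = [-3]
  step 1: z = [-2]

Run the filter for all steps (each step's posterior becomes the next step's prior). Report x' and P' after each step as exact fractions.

step 0: x' = [273/97, -160/97, 298/97], P' = [5366/291 1127/291 1442/97; 1127/291 1568/291 -94/97; 1442/97 -94/97 1584/97]
step 1: x' = [3772884/746657, -603345/746657, 3644197/746657], P' = [26651938/746657 4282544/746657 22601612/746657; 4282544/746657 4130339/746657 611703/746657; 22601612/746657 611703/746657 22321967/746657]

step 0: x̄ = F·x = [7, 6, 10]
step 0: P̄ = F·P·Fᵀ + Q = [30 25 34; 25 44 34; 34 34 48]
step 0: y = z − H·x̄ = [-21]
step 0: S = H·P̄·Hᵀ + R = [291]
step 0: K = P̄·Hᵀ·S⁻¹ = [58/291; 106/291; 32/97]
step 0: x' = x̄ + K·y = [273/97, -160/97, 298/97]
step 0: P' = (I − K·H)·P̄ = [5366/291 1127/291 1442/97; 1127/291 1568/291 -94/97; 1442/97 -94/97 1584/97]
step 1: x̄ = F·x = [12, 1255/97, 1437/97]
step 1: P̄ = F·P·Fᵀ + Q = [146 224 188; 224 127289/291 91061/291; 188 91061/291 74333/291]
step 1: y = z − H·x̄ = [-3250/97]
step 1: S = H·P̄·Hᵀ + R = [746657/291]
step 1: K = P̄·Hᵀ·S⁻¹ = [154812/746657; 306332/746657; 221372/746657]
step 1: x' = x̄ + K·y = [3772884/746657, -603345/746657, 3644197/746657]
step 1: P' = (I − K·H)·P̄ = [26651938/746657 4282544/746657 22601612/746657; 4282544/746657 4130339/746657 611703/746657; 22601612/746657 611703/746657 22321967/746657]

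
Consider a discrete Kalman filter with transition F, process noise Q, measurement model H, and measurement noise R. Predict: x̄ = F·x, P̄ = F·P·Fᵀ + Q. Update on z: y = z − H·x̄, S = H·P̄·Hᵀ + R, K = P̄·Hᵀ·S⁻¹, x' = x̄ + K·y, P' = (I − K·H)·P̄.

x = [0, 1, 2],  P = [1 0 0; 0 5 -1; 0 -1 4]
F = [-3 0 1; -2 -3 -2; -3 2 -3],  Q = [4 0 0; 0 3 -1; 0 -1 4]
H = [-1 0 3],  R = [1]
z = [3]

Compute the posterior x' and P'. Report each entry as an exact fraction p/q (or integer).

x̄ = F·x = [2, -7, -4]
P̄ = F·P·Fᵀ + Q = [17 1 -5; 1 56 -6; -5 -6 81]
y = z − H·x̄ = [17]
S = H·P̄·Hᵀ + R = [777]
K = P̄·Hᵀ·S⁻¹ = [-32/777; -19/777; 248/777]
x' = x̄ + K·y = [1010/777, -5762/777, 1108/777]
P' = (I − K·H)·P̄ = [12185/777 169/777 4051/777; 169/777 43151/777 50/777; 4051/777 50/777 1433/777]

x' = [1010/777, -5762/777, 1108/777]
P' = [12185/777 169/777 4051/777; 169/777 43151/777 50/777; 4051/777 50/777 1433/777]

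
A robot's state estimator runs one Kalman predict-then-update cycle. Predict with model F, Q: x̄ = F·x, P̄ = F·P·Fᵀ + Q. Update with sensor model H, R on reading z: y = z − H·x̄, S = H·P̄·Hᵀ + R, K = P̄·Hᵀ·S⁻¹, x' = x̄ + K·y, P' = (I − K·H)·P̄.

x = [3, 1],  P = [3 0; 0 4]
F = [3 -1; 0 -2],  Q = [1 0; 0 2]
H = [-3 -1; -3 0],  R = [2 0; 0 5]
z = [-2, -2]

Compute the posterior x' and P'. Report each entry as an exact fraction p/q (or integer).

x' = [1824/1741, -2492/1741]
P' = [720/1741 -1900/1741; -1900/1741 8109/1741]

x̄ = F·x = [8, -2]
P̄ = F·P·Fᵀ + Q = [32 8; 8 18]
y = z − H·x̄ = [20, 22]
S = H·P̄·Hᵀ + R = [356 312; 312 293]
K = P̄·Hᵀ·S⁻¹ = [-130/1741 -432/1741; -2409/3482 1140/1741]
x' = x̄ + K·y = [1824/1741, -2492/1741]
P' = (I − K·H)·P̄ = [720/1741 -1900/1741; -1900/1741 8109/1741]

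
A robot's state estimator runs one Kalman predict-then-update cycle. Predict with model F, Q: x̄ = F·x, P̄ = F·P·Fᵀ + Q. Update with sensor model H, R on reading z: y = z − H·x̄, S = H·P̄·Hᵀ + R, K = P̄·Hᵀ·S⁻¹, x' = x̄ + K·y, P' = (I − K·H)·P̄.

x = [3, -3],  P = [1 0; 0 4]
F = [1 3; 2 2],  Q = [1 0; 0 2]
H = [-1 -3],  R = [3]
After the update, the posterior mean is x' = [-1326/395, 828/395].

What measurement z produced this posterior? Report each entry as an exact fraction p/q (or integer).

x̄ = F·x = [-6, 0]
P̄ = F·P·Fᵀ + Q = [38 26; 26 22]
S = H·P̄·Hᵀ + R = [395]
K = P̄·Hᵀ·S⁻¹ = [-116/395; -92/395]
x' − x̄ = [1044/395, 828/395] = K·y
y = (KᵀK)⁻¹·Kᵀ·(x' − x̄) = [-9]
z = y + H·x̄ = [-9] + [6] = [-3]

z = [-3]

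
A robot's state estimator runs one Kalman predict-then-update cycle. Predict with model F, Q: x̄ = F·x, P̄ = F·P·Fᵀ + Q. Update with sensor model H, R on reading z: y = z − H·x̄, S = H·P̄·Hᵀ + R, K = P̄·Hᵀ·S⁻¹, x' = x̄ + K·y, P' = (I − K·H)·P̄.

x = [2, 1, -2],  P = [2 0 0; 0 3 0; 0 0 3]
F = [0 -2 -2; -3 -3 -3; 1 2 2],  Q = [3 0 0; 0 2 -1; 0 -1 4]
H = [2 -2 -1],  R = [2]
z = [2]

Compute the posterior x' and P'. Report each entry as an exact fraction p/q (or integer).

x' = [4/3, 2/3, -8/9]
P' = [53/2 155/4 -74/3; 155/4 471/8 -118/3; -74/3 -118/3 262/9]

x̄ = F·x = [2, -3, 0]
P̄ = F·P·Fᵀ + Q = [27 36 -24; 36 74 -43; -24 -43 30]
y = z − H·x̄ = [-8]
S = H·P̄·Hᵀ + R = [72]
K = P̄·Hᵀ·S⁻¹ = [1/12; -11/24; 1/9]
x' = x̄ + K·y = [4/3, 2/3, -8/9]
P' = (I − K·H)·P̄ = [53/2 155/4 -74/3; 155/4 471/8 -118/3; -74/3 -118/3 262/9]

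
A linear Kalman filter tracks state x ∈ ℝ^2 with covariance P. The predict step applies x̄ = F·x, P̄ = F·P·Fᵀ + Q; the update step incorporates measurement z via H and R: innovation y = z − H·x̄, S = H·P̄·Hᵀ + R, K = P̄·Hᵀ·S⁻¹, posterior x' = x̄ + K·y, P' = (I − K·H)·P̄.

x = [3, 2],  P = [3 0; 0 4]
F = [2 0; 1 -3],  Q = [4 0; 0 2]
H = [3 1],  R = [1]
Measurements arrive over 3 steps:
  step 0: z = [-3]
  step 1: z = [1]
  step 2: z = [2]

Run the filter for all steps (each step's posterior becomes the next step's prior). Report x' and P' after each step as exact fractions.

step 0: x̄ = F·x = [6, -3]
step 0: P̄ = F·P·Fᵀ + Q = [16 6; 6 41]
step 0: y = z − H·x̄ = [-18]
step 0: S = H·P̄·Hᵀ + R = [222]
step 0: K = P̄·Hᵀ·S⁻¹ = [9/37; 59/222]
step 0: x' = x̄ + K·y = [60/37, -288/37]
step 0: P' = (I − K·H)·P̄ = [106/37 -309/37; -309/37 5621/222]
step 1: x̄ = F·x = [120/37, 924/37]
step 1: P̄ = F·P·Fᵀ + Q = [572/37 2066/37; 2066/37 20931/74]
step 1: y = z − H·x̄ = [-1247/37]
step 1: S = H·P̄·Hᵀ + R = [56093/74]
step 1: K = P̄·Hᵀ·S⁻¹ = [7564/56093; 33327/56093]
step 1: x' = x̄ + K·y = [-73004/56093, 277599/56093]
step 1: P' = (I − K·H)·P̄ = [94004/56093 -274448/56093; -274448/56093 856671/56093]
step 2: x̄ = F·x = [-146008/56093, -905801/56093]
step 2: P̄ = F·P·Fᵀ + Q = [600388/56093 1834696/56093; 1834696/56093 9562917/56093]
step 2: y = z − H·x̄ = [1456011/56093]
step 2: S = H·P̄·Hᵀ + R = [26030678/56093]
step 2: K = P̄·Hᵀ·S⁻¹ = [1817930/13015339; 15067005/26030678]
step 2: x' = x̄ + K·y = [13309726/13015339, -29253011/26030678]
step 2: P' = (I − K·H)·P̄ = [21473524/13015339 -62602642/13015339; -62602642/13015339 390682857/26030678]

step 0: x' = [60/37, -288/37], P' = [106/37 -309/37; -309/37 5621/222]
step 1: x' = [-73004/56093, 277599/56093], P' = [94004/56093 -274448/56093; -274448/56093 856671/56093]
step 2: x' = [13309726/13015339, -29253011/26030678], P' = [21473524/13015339 -62602642/13015339; -62602642/13015339 390682857/26030678]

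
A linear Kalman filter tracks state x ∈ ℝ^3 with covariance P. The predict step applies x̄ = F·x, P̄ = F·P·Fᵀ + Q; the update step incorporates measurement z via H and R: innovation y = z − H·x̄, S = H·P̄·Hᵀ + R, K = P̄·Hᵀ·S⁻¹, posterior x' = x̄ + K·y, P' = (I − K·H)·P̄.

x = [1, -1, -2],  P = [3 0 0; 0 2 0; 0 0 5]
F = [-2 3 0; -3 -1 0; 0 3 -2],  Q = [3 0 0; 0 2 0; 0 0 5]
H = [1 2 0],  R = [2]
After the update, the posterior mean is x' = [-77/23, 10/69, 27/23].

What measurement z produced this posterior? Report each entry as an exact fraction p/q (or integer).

x̄ = F·x = [-5, -2, 1]
P̄ = F·P·Fᵀ + Q = [33 12 18; 12 31 -6; 18 -6 43]
S = H·P̄·Hᵀ + R = [207]
K = P̄·Hᵀ·S⁻¹ = [19/69; 74/207; 2/69]
x' − x̄ = [38/23, 148/69, 4/23] = K·y
y = (KᵀK)⁻¹·Kᵀ·(x' − x̄) = [6]
z = y + H·x̄ = [6] + [-9] = [-3]

z = [-3]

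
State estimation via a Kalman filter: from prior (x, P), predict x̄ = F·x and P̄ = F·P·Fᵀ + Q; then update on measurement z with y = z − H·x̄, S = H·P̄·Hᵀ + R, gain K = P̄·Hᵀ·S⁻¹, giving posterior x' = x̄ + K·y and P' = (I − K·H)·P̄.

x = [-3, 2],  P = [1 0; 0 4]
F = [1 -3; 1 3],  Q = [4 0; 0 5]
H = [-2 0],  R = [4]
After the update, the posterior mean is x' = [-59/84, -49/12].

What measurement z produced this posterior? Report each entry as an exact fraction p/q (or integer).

x̄ = F·x = [-9, 3]
P̄ = F·P·Fᵀ + Q = [41 -35; -35 42]
S = H·P̄·Hᵀ + R = [168]
K = P̄·Hᵀ·S⁻¹ = [-41/84; 5/12]
x' − x̄ = [697/84, -85/12] = K·y
y = (KᵀK)⁻¹·Kᵀ·(x' − x̄) = [-17]
z = y + H·x̄ = [-17] + [18] = [1]

z = [1]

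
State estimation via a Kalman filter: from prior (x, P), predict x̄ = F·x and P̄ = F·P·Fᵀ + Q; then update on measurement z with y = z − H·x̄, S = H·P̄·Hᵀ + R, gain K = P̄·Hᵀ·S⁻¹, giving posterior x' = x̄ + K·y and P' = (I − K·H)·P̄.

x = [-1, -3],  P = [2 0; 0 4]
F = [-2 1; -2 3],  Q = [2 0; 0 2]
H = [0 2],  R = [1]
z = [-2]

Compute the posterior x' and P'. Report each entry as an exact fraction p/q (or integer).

x' = [59/37, -191/185]
P' = [198/37 4/37; 4/37 46/185]

x̄ = F·x = [-1, -7]
P̄ = F·P·Fᵀ + Q = [14 20; 20 46]
y = z − H·x̄ = [12]
S = H·P̄·Hᵀ + R = [185]
K = P̄·Hᵀ·S⁻¹ = [8/37; 92/185]
x' = x̄ + K·y = [59/37, -191/185]
P' = (I − K·H)·P̄ = [198/37 4/37; 4/37 46/185]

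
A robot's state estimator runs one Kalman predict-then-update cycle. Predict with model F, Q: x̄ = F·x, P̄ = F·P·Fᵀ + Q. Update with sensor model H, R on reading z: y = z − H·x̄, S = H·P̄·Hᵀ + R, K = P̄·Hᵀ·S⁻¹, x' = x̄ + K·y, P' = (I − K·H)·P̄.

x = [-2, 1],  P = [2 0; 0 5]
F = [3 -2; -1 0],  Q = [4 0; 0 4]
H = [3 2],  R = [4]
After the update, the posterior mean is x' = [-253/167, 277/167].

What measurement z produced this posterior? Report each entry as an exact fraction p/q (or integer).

x̄ = F·x = [-8, 2]
P̄ = F·P·Fᵀ + Q = [42 -6; -6 6]
S = H·P̄·Hᵀ + R = [334]
K = P̄·Hᵀ·S⁻¹ = [57/167; -3/167]
x' − x̄ = [1083/167, -57/167] = K·y
y = (KᵀK)⁻¹·Kᵀ·(x' − x̄) = [19]
z = y + H·x̄ = [19] + [-20] = [-1]

z = [-1]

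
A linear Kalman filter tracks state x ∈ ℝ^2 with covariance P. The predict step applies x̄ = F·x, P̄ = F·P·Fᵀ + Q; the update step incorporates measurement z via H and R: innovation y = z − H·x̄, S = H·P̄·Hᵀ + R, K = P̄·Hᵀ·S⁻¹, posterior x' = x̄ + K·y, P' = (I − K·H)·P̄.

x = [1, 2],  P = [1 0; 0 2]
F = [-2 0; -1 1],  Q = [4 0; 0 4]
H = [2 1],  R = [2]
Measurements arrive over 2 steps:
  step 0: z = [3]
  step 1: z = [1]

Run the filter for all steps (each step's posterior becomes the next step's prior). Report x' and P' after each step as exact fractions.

step 0: x̄ = F·x = [-2, 1]
step 0: P̄ = F·P·Fᵀ + Q = [8 2; 2 7]
step 0: y = z − H·x̄ = [6]
step 0: S = H·P̄·Hᵀ + R = [49]
step 0: K = P̄·Hᵀ·S⁻¹ = [18/49; 11/49]
step 0: x' = x̄ + K·y = [10/49, 115/49]
step 0: P' = (I − K·H)·P̄ = [68/49 -100/49; -100/49 222/49]
step 1: x̄ = F·x = [-20/49, 15/7]
step 1: P̄ = F·P·Fᵀ + Q = [468/49 48/7; 48/7 14]
step 1: y = z − H·x̄ = [-16/49]
step 1: S = H·P̄·Hᵀ + R = [4000/49]
step 1: K = P̄·Hᵀ·S⁻¹ = [159/500; 679/2000]
step 1: x' = x̄ + K·y = [-64/125, 254/125]
step 1: P' = (I − K·H)·P̄ = [162/125 -489/250; -489/250 4591/1000]

step 0: x' = [10/49, 115/49], P' = [68/49 -100/49; -100/49 222/49]
step 1: x' = [-64/125, 254/125], P' = [162/125 -489/250; -489/250 4591/1000]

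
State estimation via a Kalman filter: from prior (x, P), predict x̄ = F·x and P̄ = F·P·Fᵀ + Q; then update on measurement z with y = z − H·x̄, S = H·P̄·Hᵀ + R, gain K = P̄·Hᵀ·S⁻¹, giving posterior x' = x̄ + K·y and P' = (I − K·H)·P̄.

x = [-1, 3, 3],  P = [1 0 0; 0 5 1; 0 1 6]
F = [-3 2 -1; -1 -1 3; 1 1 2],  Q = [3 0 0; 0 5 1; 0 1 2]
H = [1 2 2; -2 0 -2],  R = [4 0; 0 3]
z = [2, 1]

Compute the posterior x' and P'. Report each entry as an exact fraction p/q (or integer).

x̄ = F·x = [6, 7, 8]
P̄ = F·P·Fᵀ + Q = [34 -18 -2; -18 59 32; -2 32 36]
y = z − H·x̄ = [-34, 29]
S = H·P̄·Hᵀ + R = [594 -256; -256 267]
K = P̄·Hᵀ·S⁻¹ = [-8993/46531 -19776/46531; 18310/46531 12676/46531; 9185/46531 -3044/46531]
x' = x̄ + K·y = [11444/46531, 70781/46531, -28318/46531]
P' = (I − K·H)·P̄ = [262432/46531 83566/46531 -232768/46531; 83566/46531 97417/46531 -102580/46531; -232768/46531 -102580/46531 237334/46531]

x' = [11444/46531, 70781/46531, -28318/46531]
P' = [262432/46531 83566/46531 -232768/46531; 83566/46531 97417/46531 -102580/46531; -232768/46531 -102580/46531 237334/46531]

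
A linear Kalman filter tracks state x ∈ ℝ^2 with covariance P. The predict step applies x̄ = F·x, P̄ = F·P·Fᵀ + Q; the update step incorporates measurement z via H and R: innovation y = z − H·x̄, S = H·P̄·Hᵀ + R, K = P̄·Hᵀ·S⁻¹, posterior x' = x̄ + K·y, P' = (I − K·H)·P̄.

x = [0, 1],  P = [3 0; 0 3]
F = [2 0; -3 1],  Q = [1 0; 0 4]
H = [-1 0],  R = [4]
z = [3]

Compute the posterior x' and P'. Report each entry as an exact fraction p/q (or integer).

x' = [-39/17, 71/17]
P' = [52/17 -72/17; -72/17 254/17]

x̄ = F·x = [0, 1]
P̄ = F·P·Fᵀ + Q = [13 -18; -18 34]
y = z − H·x̄ = [3]
S = H·P̄·Hᵀ + R = [17]
K = P̄·Hᵀ·S⁻¹ = [-13/17; 18/17]
x' = x̄ + K·y = [-39/17, 71/17]
P' = (I − K·H)·P̄ = [52/17 -72/17; -72/17 254/17]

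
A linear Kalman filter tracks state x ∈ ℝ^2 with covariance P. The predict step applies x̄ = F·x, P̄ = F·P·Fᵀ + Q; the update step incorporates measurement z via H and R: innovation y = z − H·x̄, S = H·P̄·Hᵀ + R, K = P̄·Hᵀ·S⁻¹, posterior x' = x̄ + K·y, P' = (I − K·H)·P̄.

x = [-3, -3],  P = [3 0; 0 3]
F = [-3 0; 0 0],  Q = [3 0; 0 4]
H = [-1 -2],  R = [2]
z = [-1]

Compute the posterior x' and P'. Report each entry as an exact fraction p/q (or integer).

x̄ = F·x = [9, 0]
P̄ = F·P·Fᵀ + Q = [30 0; 0 4]
y = z − H·x̄ = [8]
S = H·P̄·Hᵀ + R = [48]
K = P̄·Hᵀ·S⁻¹ = [-5/8; -1/6]
x' = x̄ + K·y = [4, -4/3]
P' = (I − K·H)·P̄ = [45/4 -5; -5 8/3]

x' = [4, -4/3]
P' = [45/4 -5; -5 8/3]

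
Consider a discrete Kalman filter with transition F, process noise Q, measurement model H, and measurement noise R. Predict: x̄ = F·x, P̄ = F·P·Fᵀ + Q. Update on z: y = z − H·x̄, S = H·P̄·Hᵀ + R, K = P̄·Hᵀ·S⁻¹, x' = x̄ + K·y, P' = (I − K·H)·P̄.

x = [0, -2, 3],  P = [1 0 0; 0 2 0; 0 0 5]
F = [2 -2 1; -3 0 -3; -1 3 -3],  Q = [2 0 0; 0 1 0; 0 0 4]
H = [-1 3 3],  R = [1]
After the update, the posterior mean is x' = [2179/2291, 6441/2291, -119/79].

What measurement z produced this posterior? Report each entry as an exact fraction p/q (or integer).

z = [3]

x̄ = F·x = [7, -9, -15]
P̄ = F·P·Fᵀ + Q = [19 -21 -29; -21 55 48; -29 48 68]
S = H·P̄·Hᵀ + R = [2291]
K = P̄·Hᵀ·S⁻¹ = [-169/2291; 330/2291; 13/79]
x' − x̄ = [-13858/2291, 27060/2291, 1066/79] = K·y
y = (KᵀK)⁻¹·Kᵀ·(x' − x̄) = [82]
z = y + H·x̄ = [82] + [-79] = [3]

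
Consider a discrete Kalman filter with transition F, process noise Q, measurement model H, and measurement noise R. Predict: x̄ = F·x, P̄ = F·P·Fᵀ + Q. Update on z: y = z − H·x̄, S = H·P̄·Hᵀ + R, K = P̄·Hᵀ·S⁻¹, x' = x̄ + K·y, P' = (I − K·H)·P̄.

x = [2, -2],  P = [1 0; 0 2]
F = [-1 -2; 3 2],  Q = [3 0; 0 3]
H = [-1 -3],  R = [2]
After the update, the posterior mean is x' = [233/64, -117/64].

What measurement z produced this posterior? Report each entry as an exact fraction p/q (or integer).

z = [2]

x̄ = F·x = [2, 2]
P̄ = F·P·Fᵀ + Q = [12 -11; -11 20]
S = H·P̄·Hᵀ + R = [128]
K = P̄·Hᵀ·S⁻¹ = [21/128; -49/128]
x' − x̄ = [105/64, -245/64] = K·y
y = (KᵀK)⁻¹·Kᵀ·(x' − x̄) = [10]
z = y + H·x̄ = [10] + [-8] = [2]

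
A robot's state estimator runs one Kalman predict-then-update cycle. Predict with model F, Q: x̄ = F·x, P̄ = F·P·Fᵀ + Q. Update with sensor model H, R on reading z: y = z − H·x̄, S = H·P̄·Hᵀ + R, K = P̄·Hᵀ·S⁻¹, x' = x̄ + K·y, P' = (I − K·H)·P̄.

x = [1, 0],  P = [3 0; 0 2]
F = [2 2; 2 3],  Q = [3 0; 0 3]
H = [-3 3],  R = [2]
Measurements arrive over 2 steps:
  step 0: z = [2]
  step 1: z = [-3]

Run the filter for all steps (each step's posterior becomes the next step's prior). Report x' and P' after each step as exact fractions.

step 0: x̄ = F·x = [2, 2]
step 0: P̄ = F·P·Fᵀ + Q = [23 24; 24 33]
step 0: y = z − H·x̄ = [2]
step 0: S = H·P̄·Hᵀ + R = [74]
step 0: K = P̄·Hᵀ·S⁻¹ = [3/74; 27/74]
step 0: x' = x̄ + K·y = [77/37, 101/37]
step 0: P' = (I − K·H)·P̄ = [1693/74 1695/74; 1695/74 1713/74]
step 1: x̄ = F·x = [356/37, 457/37]
step 1: P̄ = F·P·Fᵀ + Q = [13703/37 17000/37; 17000/37 42751/74]
step 1: y = z − H·x̄ = [-414/37]
step 1: S = H·P̄·Hᵀ + R = [19561/74]
step 1: K = P̄·Hᵀ·S⁻¹ = [19782/19561; 26253/19561]
step 1: x' = x̄ + K·y = [-33136/19561, -52145/19561]
step 1: P' = (I − K·H)·P̄ = [1956233/19561 1969421/19561; 1969421/19561 1986923/19561]

step 0: x' = [77/37, 101/37], P' = [1693/74 1695/74; 1695/74 1713/74]
step 1: x' = [-33136/19561, -52145/19561], P' = [1956233/19561 1969421/19561; 1969421/19561 1986923/19561]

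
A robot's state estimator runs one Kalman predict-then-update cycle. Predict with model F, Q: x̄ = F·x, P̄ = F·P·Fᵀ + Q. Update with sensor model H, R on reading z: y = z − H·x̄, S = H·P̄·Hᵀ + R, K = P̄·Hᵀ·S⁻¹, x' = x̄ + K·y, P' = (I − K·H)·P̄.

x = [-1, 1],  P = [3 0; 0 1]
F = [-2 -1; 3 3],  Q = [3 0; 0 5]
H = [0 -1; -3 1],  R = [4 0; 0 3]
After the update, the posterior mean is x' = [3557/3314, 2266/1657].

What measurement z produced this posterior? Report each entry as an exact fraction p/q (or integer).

x̄ = F·x = [1, 0]
P̄ = F·P·Fᵀ + Q = [16 -21; -21 41]
S = H·P̄·Hᵀ + R = [45 -104; -104 314]
K = P̄·Hᵀ·S⁻¹ = [-291/1657 -921/3314; -1029/1657 208/1657]
x' − x̄ = [243/3314, 2266/1657] = K·y
y = (KᵀK)⁻¹·Kᵀ·(x' − x̄) = [-2, 1]
z = y + H·x̄ = [-2, 1] + [0, -3] = [-2, -2]

z = [-2, -2]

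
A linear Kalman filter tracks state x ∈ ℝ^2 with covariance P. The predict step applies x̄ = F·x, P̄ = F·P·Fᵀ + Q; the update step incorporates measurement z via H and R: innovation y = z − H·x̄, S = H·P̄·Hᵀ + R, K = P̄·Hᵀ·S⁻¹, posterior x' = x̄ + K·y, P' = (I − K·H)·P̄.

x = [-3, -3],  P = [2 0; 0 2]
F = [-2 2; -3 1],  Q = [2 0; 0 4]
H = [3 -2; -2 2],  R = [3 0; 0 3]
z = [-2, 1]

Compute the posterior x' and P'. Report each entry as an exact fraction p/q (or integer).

x' = [88/1031, 1082/1031]
P' = [4386/1031 5424/1031; 5424/1031 7080/1031]

x̄ = F·x = [0, 6]
P̄ = F·P·Fᵀ + Q = [18 16; 16 24]
y = z − H·x̄ = [10, -11]
S = H·P̄·Hᵀ + R = [69 -44; -44 43]
K = P̄·Hᵀ·S⁻¹ = [770/1031 692/1031; 704/1031 1104/1031]
x' = x̄ + K·y = [88/1031, 1082/1031]
P' = (I − K·H)·P̄ = [4386/1031 5424/1031; 5424/1031 7080/1031]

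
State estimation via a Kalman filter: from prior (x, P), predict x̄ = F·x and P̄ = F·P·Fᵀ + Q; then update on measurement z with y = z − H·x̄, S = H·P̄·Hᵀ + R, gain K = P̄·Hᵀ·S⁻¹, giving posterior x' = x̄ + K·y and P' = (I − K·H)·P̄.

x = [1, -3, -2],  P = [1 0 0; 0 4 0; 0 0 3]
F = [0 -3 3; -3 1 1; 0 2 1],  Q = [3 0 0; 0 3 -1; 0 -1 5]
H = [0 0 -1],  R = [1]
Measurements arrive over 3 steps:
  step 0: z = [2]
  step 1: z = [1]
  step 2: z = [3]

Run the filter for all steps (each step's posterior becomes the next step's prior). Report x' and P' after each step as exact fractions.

step 0: x' = [-3/5, -28/5, -56/25], P' = [57 3 -3/5; 3 15 2/5; -3/5 2/5 24/25]
step 1: x' = [-4722/857, -2850/857, -2025/1714], P' = [27222/857 7737/857 -1074/857; 7737/857 441437/857 187/857; -1074/857 187/857 1689/1714]
step 2: x' = [-6832/8753, 3382739/236331, -3547726/1181655], P' = [318084/8753 355423/26259 -39193/26259; 355423/26259 208437196/708993 336089/708993; -39193/26259 336089/708993 3543251/3544965]

step 0: x̄ = F·x = [3, -8, -8]
step 0: P̄ = F·P·Fᵀ + Q = [66 -3 -15; -3 19 10; -15 10 24]
step 0: y = z − H·x̄ = [-6]
step 0: S = H·P̄·Hᵀ + R = [25]
step 0: K = P̄·Hᵀ·S⁻¹ = [3/5; -2/5; -24/25]
step 0: x' = x̄ + K·y = [-3/5, -28/5, -56/25]
step 0: P' = (I − K·H)·P̄ = [57 3 -3/5; 3 15 2/5; -3/5 2/5 24/25]
step 1: x̄ = F·x = [252/25, -151/25, -336/25]
step 1: P̄ = F·P·Fᵀ + Q = [3486/25 -243/25 -2148/25; -243/25 12959/25 374/25; -2148/25 374/25 1689/25]
step 1: y = z − H·x̄ = [-311/25]
step 1: S = H·P̄·Hᵀ + R = [1714/25]
step 1: K = P̄·Hᵀ·S⁻¹ = [1074/857; -187/857; -1689/1714]
step 1: x' = x̄ + K·y = [-4722/857, -2850/857, -2025/1714]
step 1: P' = (I − K·H)·P̄ = [27222/857 7737/857 -1074/857; 7737/857 441437/857 187/857; -1074/857 187/857 1689/1714]
step 2: x̄ = F·x = [11025/1714, 20607/1714, -13425/1714]
step 2: P̄ = F·P·Fᵀ + Q = [7959477/1714 -2484957/1714 -5291055/1714; -2484957/1714 1300493/1714 1680445/1714; -5291055/1714 1680445/1714 3543251/1714]
step 2: y = z − H·x̄ = [-8283/1714]
step 2: S = H·P̄·Hᵀ + R = [3544965/1714]
step 2: K = P̄·Hᵀ·S⁻¹ = [39193/26259; -336089/708993; -3543251/3544965]
step 2: x' = x̄ + K·y = [-6832/8753, 3382739/236331, -3547726/1181655]
step 2: P' = (I − K·H)·P̄ = [318084/8753 355423/26259 -39193/26259; 355423/26259 208437196/708993 336089/708993; -39193/26259 336089/708993 3543251/3544965]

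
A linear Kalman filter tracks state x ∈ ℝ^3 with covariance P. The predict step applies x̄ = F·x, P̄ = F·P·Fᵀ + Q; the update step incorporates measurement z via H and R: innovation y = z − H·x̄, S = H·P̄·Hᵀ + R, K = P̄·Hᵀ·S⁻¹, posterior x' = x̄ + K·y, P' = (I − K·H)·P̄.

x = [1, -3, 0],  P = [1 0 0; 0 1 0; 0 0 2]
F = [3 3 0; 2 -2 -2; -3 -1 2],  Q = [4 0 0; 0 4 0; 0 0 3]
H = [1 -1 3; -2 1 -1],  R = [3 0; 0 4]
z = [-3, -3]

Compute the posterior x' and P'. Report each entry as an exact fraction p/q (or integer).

x' = [49358/17225, 47672/17225, -16893/17225]
P' = [36434/17225 31856/17225 -5964/17225; 31856/17225 89204/17225 15924/17225; -5964/17225 15924/17225 13344/17225]

x̄ = F·x = [-6, 8, 0]
P̄ = F·P·Fᵀ + Q = [22 0 -12; 0 20 -12; -12 -12 21]
y = z − H·x̄ = [11, -23]
S = H·P̄·Hᵀ + R = [234 -91; -91 109]
K = P̄·Hᵀ·S⁻¹ = [-4438/17225 -674/1325; -3192/17225 184/1325; 6048/17225 279/1325]
x' = x̄ + K·y = [49358/17225, 47672/17225, -16893/17225]
P' = (I − K·H)·P̄ = [36434/17225 31856/17225 -5964/17225; 31856/17225 89204/17225 15924/17225; -5964/17225 15924/17225 13344/17225]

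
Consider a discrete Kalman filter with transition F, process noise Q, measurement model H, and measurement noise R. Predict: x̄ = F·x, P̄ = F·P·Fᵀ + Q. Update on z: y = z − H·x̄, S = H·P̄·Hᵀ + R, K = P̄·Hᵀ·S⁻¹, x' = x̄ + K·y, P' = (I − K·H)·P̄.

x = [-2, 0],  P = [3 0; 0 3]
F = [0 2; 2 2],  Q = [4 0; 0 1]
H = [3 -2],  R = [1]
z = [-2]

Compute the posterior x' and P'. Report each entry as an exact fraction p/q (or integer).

x' = [-240/101, -264/101]
P' = [1040/101 1548/101; 1548/101 2329/101]

x̄ = F·x = [0, -4]
P̄ = F·P·Fᵀ + Q = [16 12; 12 25]
y = z − H·x̄ = [-10]
S = H·P̄·Hᵀ + R = [101]
K = P̄·Hᵀ·S⁻¹ = [24/101; -14/101]
x' = x̄ + K·y = [-240/101, -264/101]
P' = (I − K·H)·P̄ = [1040/101 1548/101; 1548/101 2329/101]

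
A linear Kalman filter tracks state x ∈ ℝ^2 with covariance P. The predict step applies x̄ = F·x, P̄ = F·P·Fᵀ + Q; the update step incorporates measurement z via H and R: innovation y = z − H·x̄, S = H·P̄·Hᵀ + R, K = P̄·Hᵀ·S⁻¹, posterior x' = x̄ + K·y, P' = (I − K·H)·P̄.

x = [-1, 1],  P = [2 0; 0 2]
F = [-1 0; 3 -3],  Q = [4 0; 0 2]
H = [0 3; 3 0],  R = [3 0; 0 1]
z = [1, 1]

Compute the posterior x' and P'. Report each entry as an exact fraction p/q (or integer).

x̄ = F·x = [1, -6]
P̄ = F·P·Fᵀ + Q = [6 -6; -6 38]
y = z − H·x̄ = [19, -2]
S = H·P̄·Hᵀ + R = [345 -54; -54 55]
K = P̄·Hᵀ·S⁻¹ = [-6/5353 1746/5353; 1766/5353 -18/5353]
x' = x̄ + K·y = [1747/5353, 1472/5353]
P' = (I − K·H)·P̄ = [582/5353 -6/5353; -6/5353 1766/5353]

x' = [1747/5353, 1472/5353]
P' = [582/5353 -6/5353; -6/5353 1766/5353]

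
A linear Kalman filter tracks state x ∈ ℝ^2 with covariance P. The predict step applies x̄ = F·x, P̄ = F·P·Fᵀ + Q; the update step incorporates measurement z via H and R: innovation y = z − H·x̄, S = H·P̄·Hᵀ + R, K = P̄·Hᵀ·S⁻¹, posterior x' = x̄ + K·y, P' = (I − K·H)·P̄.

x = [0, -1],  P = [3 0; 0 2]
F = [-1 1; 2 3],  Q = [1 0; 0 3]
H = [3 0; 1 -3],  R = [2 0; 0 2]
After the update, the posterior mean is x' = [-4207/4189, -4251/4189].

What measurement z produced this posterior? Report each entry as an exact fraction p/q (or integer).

x̄ = F·x = [-1, -3]
P̄ = F·P·Fᵀ + Q = [6 0; 0 33]
S = H·P̄·Hᵀ + R = [56 18; 18 305]
K = P̄·Hᵀ·S⁻¹ = [2691/8378 3/4189; 891/8378 -1386/4189]
x' − x̄ = [-18/4189, 8316/4189] = K·y
y = (KᵀK)⁻¹·Kᵀ·(x' − x̄) = [0, -6]
z = y + H·x̄ = [0, -6] + [-3, 8] = [-3, 2]

z = [-3, 2]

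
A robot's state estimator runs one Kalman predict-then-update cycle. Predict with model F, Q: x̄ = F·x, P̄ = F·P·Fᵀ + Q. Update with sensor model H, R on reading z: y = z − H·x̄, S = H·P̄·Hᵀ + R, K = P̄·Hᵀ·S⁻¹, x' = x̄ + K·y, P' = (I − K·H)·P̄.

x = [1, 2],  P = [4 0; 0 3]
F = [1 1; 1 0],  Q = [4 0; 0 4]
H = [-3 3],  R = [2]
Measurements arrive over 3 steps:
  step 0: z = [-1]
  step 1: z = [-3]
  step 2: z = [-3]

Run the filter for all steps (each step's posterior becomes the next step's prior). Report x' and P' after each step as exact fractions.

step 0: x̄ = F·x = [3, 1]
step 0: P̄ = F·P·Fᵀ + Q = [11 4; 4 8]
step 0: y = z − H·x̄ = [5]
step 0: S = H·P̄·Hᵀ + R = [101]
step 0: K = P̄·Hᵀ·S⁻¹ = [-21/101; 12/101]
step 0: x' = x̄ + K·y = [198/101, 161/101]
step 0: P' = (I − K·H)·P̄ = [670/101 656/101; 656/101 664/101]
step 1: x̄ = F·x = [359/101, 198/101]
step 1: P̄ = F·P·Fᵀ + Q = [3050/101 1326/101; 1326/101 1074/101]
step 1: y = z − H·x̄ = [180/101]
step 1: S = H·P̄·Hᵀ + R = [13450/101]
step 1: K = P̄·Hᵀ·S⁻¹ = [-2586/6725; -378/6725]
step 1: x' = x̄ + K·y = [3859/1345, 2502/1345]
step 1: P' = (I − K·H)·P̄ = [70658/6725 68934/6725; 68934/6725 68682/6725]
step 2: x̄ = F·x = [6361/1345, 3859/1345]
step 2: P̄ = F·P·Fᵀ + Q = [304108/6725 139592/6725; 139592/6725 97558/6725]
step 2: y = z − H·x̄ = [3471/1345]
step 2: S = H·P̄·Hᵀ + R = [1115788/6725]
step 2: K = P̄·Hᵀ·S⁻¹ = [-123387/278947; -63051/557894]
step 2: x' = x̄ + K·y = [1000822/278947, 1437965/557894]
step 2: P' = (I − K·H)·P̄ = [3558752/278947 3476494/278947; 3476494/278947 3455477/278947]

step 0: x' = [198/101, 161/101], P' = [670/101 656/101; 656/101 664/101]
step 1: x' = [3859/1345, 2502/1345], P' = [70658/6725 68934/6725; 68934/6725 68682/6725]
step 2: x' = [1000822/278947, 1437965/557894], P' = [3558752/278947 3476494/278947; 3476494/278947 3455477/278947]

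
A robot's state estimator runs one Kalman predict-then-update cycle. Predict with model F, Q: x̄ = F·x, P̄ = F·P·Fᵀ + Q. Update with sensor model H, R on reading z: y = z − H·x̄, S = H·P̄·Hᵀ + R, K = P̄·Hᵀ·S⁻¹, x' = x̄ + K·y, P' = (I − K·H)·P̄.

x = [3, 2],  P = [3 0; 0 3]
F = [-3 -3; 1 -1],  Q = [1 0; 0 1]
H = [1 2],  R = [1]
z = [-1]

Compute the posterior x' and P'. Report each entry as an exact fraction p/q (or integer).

x̄ = F·x = [-15, 1]
P̄ = F·P·Fᵀ + Q = [55 0; 0 7]
y = z − H·x̄ = [12]
S = H·P̄·Hᵀ + R = [84]
K = P̄·Hᵀ·S⁻¹ = [55/84; 1/6]
x' = x̄ + K·y = [-50/7, 3]
P' = (I − K·H)·P̄ = [1595/84 -55/6; -55/6 14/3]

x' = [-50/7, 3]
P' = [1595/84 -55/6; -55/6 14/3]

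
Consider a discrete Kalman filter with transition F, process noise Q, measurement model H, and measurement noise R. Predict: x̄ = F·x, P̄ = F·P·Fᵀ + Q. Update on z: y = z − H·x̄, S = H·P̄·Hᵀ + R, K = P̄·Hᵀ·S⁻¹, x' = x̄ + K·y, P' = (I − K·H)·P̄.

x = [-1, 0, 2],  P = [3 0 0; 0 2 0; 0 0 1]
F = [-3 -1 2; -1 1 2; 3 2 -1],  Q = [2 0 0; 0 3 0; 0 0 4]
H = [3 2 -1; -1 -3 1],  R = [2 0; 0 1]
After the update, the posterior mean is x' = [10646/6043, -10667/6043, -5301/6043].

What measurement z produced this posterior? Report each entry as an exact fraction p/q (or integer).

x̄ = F·x = [7, 5, -5]
P̄ = F·P·Fᵀ + Q = [35 11 -33; 11 12 -7; -33 -7 40]
S = H·P̄·Hᵀ + R = [763 -505; -505 358]
K = P̄·Hᵀ·S⁻¹ = [6275/18129 3737/18129; -4358/18129 -8882/18129; -7304/18129 -5543/18129]
x' − x̄ = [-31655/6043, -40882/6043, 24914/6043] = K·y
y = (KᵀK)⁻¹·Kᵀ·(x' − x̄) = [-33, 30]
z = y + H·x̄ = [-33, 30] + [36, -27] = [3, 3]

z = [3, 3]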